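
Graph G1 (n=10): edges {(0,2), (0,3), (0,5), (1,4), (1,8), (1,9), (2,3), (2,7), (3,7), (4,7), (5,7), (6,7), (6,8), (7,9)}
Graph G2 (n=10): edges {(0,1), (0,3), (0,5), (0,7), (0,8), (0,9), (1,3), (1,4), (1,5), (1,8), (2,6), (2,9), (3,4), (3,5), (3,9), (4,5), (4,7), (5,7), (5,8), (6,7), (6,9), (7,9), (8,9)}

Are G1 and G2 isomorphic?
No, not isomorphic

The graphs are NOT isomorphic.

Counting triangles (3-cliques): G1 has 2, G2 has 17.
Triangle count is an isomorphism invariant, so differing triangle counts rule out isomorphism.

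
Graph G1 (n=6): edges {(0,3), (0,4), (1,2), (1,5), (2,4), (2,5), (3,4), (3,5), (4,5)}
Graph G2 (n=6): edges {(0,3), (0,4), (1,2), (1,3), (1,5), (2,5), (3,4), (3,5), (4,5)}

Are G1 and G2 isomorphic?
Yes, isomorphic

The graphs are isomorphic.
One valid mapping φ: V(G1) → V(G2): 0→2, 1→0, 2→4, 3→1, 4→5, 5→3

Verify φ preserves adjacency — for each edge of G1, its image is an edge of G2:
  (0,3) → (φ(0),φ(3)) = (1,2) ∈ E(G2) ✓
  (0,4) → (φ(0),φ(4)) = (2,5) ∈ E(G2) ✓
  (1,2) → (φ(1),φ(2)) = (0,4) ∈ E(G2) ✓
  (1,5) → (φ(1),φ(5)) = (0,3) ∈ E(G2) ✓
  (2,4) → (φ(2),φ(4)) = (4,5) ∈ E(G2) ✓
  (2,5) → (φ(2),φ(5)) = (3,4) ∈ E(G2) ✓
  (3,4) → (φ(3),φ(4)) = (1,5) ∈ E(G2) ✓
  (3,5) → (φ(3),φ(5)) = (1,3) ∈ E(G2) ✓
  (4,5) → (φ(4),φ(5)) = (3,5) ∈ E(G2) ✓
All 9 edges of G1 map to edges of G2, and |E(G1)| = |E(G2)| = 9, so φ is a bijection on edges as well as vertices. Hence G1 ≅ G2.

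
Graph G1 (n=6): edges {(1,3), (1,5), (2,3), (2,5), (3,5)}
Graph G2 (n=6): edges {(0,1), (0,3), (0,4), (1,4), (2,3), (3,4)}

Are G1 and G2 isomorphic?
No, not isomorphic

The graphs are NOT isomorphic.

Connected components of G1: 3 component(s) with vertex sets [[0], [4], [1, 2, 3, 5]], sizes [1, 1, 4].
Connected components of G2: 2 component(s) with vertex sets [[5], [0, 1, 2, 3, 4]], sizes [1, 5].
The number of connected components (and the multiset of component sizes) is an isomorphism invariant — an isomorphism maps each component of G1 bijectively onto a component of G2. Since G1 has 3 component(s) and G2 has 2, they cannot be isomorphic.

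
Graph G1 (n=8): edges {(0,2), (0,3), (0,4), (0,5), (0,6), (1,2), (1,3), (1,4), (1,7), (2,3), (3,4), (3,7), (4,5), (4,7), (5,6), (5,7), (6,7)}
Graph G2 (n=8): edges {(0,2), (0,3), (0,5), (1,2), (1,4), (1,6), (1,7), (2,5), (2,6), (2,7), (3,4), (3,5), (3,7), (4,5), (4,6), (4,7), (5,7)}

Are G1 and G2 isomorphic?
Yes, isomorphic

The graphs are isomorphic.
One valid mapping φ: V(G1) → V(G2): 0→2, 1→3, 2→0, 3→5, 4→7, 5→1, 6→6, 7→4

Verify φ preserves adjacency — for each edge of G1, its image is an edge of G2:
  (0,2) → (φ(0),φ(2)) = (0,2) ∈ E(G2) ✓
  (0,3) → (φ(0),φ(3)) = (2,5) ∈ E(G2) ✓
  (0,4) → (φ(0),φ(4)) = (2,7) ∈ E(G2) ✓
  (0,5) → (φ(0),φ(5)) = (1,2) ∈ E(G2) ✓
  (0,6) → (φ(0),φ(6)) = (2,6) ∈ E(G2) ✓
  (1,2) → (φ(1),φ(2)) = (0,3) ∈ E(G2) ✓
  (1,3) → (φ(1),φ(3)) = (3,5) ∈ E(G2) ✓
  (1,4) → (φ(1),φ(4)) = (3,7) ∈ E(G2) ✓
  (1,7) → (φ(1),φ(7)) = (3,4) ∈ E(G2) ✓
  (2,3) → (φ(2),φ(3)) = (0,5) ∈ E(G2) ✓
  (3,4) → (φ(3),φ(4)) = (5,7) ∈ E(G2) ✓
  (3,7) → (φ(3),φ(7)) = (4,5) ∈ E(G2) ✓
  (4,5) → (φ(4),φ(5)) = (1,7) ∈ E(G2) ✓
  (4,7) → (φ(4),φ(7)) = (4,7) ∈ E(G2) ✓
  (5,6) → (φ(5),φ(6)) = (1,6) ∈ E(G2) ✓
  (5,7) → (φ(5),φ(7)) = (1,4) ∈ E(G2) ✓
  (6,7) → (φ(6),φ(7)) = (4,6) ∈ E(G2) ✓
All 17 edges of G1 map to edges of G2, and |E(G1)| = |E(G2)| = 17, so φ is a bijection on edges as well as vertices. Hence G1 ≅ G2.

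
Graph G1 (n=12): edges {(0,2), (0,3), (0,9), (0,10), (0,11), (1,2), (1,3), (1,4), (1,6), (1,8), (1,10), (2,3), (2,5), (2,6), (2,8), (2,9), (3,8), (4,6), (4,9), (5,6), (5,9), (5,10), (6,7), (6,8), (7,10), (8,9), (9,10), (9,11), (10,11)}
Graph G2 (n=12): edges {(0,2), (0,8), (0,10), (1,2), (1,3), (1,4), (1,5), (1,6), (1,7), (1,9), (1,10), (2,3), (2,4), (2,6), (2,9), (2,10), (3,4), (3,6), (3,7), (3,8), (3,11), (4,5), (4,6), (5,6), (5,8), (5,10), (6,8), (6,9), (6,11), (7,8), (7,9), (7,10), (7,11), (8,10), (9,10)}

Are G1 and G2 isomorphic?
No, not isomorphic

The graphs are NOT isomorphic.

Counting triangles (3-cliques): G1 has 18, G2 has 33.
Triangle count is an isomorphism invariant, so differing triangle counts rule out isomorphism.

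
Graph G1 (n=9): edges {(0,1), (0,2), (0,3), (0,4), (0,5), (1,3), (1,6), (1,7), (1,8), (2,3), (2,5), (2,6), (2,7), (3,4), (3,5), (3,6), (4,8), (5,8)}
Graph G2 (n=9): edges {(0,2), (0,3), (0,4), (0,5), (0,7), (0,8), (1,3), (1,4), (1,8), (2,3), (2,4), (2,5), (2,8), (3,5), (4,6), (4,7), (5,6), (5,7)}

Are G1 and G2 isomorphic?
Yes, isomorphic

The graphs are isomorphic.
One valid mapping φ: V(G1) → V(G2): 0→2, 1→4, 2→5, 3→0, 4→8, 5→3, 6→7, 7→6, 8→1

Verify φ preserves adjacency — for each edge of G1, its image is an edge of G2:
  (0,1) → (φ(0),φ(1)) = (2,4) ∈ E(G2) ✓
  (0,2) → (φ(0),φ(2)) = (2,5) ∈ E(G2) ✓
  (0,3) → (φ(0),φ(3)) = (0,2) ∈ E(G2) ✓
  (0,4) → (φ(0),φ(4)) = (2,8) ∈ E(G2) ✓
  (0,5) → (φ(0),φ(5)) = (2,3) ∈ E(G2) ✓
  (1,3) → (φ(1),φ(3)) = (0,4) ∈ E(G2) ✓
  (1,6) → (φ(1),φ(6)) = (4,7) ∈ E(G2) ✓
  (1,7) → (φ(1),φ(7)) = (4,6) ∈ E(G2) ✓
  (1,8) → (φ(1),φ(8)) = (1,4) ∈ E(G2) ✓
  (2,3) → (φ(2),φ(3)) = (0,5) ∈ E(G2) ✓
  (2,5) → (φ(2),φ(5)) = (3,5) ∈ E(G2) ✓
  (2,6) → (φ(2),φ(6)) = (5,7) ∈ E(G2) ✓
  (2,7) → (φ(2),φ(7)) = (5,6) ∈ E(G2) ✓
  (3,4) → (φ(3),φ(4)) = (0,8) ∈ E(G2) ✓
  (3,5) → (φ(3),φ(5)) = (0,3) ∈ E(G2) ✓
  (3,6) → (φ(3),φ(6)) = (0,7) ∈ E(G2) ✓
  (4,8) → (φ(4),φ(8)) = (1,8) ∈ E(G2) ✓
  (5,8) → (φ(5),φ(8)) = (1,3) ∈ E(G2) ✓
All 18 edges of G1 map to edges of G2, and |E(G1)| = |E(G2)| = 18, so φ is a bijection on edges as well as vertices. Hence G1 ≅ G2.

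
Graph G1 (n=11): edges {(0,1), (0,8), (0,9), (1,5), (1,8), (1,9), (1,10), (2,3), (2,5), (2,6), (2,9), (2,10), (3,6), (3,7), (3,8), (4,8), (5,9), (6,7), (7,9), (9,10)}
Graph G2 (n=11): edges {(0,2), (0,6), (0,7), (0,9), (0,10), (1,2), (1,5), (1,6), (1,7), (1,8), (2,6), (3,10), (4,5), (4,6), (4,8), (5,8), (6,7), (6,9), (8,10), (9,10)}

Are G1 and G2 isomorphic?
Yes, isomorphic

The graphs are isomorphic.
One valid mapping φ: V(G1) → V(G2): 0→9, 1→0, 2→1, 3→8, 4→3, 5→2, 6→5, 7→4, 8→10, 9→6, 10→7

Verify φ preserves adjacency — for each edge of G1, its image is an edge of G2:
  (0,1) → (φ(0),φ(1)) = (0,9) ∈ E(G2) ✓
  (0,8) → (φ(0),φ(8)) = (9,10) ∈ E(G2) ✓
  (0,9) → (φ(0),φ(9)) = (6,9) ∈ E(G2) ✓
  (1,5) → (φ(1),φ(5)) = (0,2) ∈ E(G2) ✓
  (1,8) → (φ(1),φ(8)) = (0,10) ∈ E(G2) ✓
  (1,9) → (φ(1),φ(9)) = (0,6) ∈ E(G2) ✓
  (1,10) → (φ(1),φ(10)) = (0,7) ∈ E(G2) ✓
  (2,3) → (φ(2),φ(3)) = (1,8) ∈ E(G2) ✓
  (2,5) → (φ(2),φ(5)) = (1,2) ∈ E(G2) ✓
  (2,6) → (φ(2),φ(6)) = (1,5) ∈ E(G2) ✓
  (2,9) → (φ(2),φ(9)) = (1,6) ∈ E(G2) ✓
  (2,10) → (φ(2),φ(10)) = (1,7) ∈ E(G2) ✓
  (3,6) → (φ(3),φ(6)) = (5,8) ∈ E(G2) ✓
  (3,7) → (φ(3),φ(7)) = (4,8) ∈ E(G2) ✓
  (3,8) → (φ(3),φ(8)) = (8,10) ∈ E(G2) ✓
  (4,8) → (φ(4),φ(8)) = (3,10) ∈ E(G2) ✓
  (5,9) → (φ(5),φ(9)) = (2,6) ∈ E(G2) ✓
  (6,7) → (φ(6),φ(7)) = (4,5) ∈ E(G2) ✓
  (7,9) → (φ(7),φ(9)) = (4,6) ∈ E(G2) ✓
  (9,10) → (φ(9),φ(10)) = (6,7) ∈ E(G2) ✓
All 20 edges of G1 map to edges of G2, and |E(G1)| = |E(G2)| = 20, so φ is a bijection on edges as well as vertices. Hence G1 ≅ G2.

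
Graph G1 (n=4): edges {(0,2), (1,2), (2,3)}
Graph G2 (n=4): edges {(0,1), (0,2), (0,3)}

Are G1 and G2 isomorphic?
Yes, isomorphic

The graphs are isomorphic.
One valid mapping φ: V(G1) → V(G2): 0→3, 1→1, 2→0, 3→2

Verify φ preserves adjacency — for each edge of G1, its image is an edge of G2:
  (0,2) → (φ(0),φ(2)) = (0,3) ∈ E(G2) ✓
  (1,2) → (φ(1),φ(2)) = (0,1) ∈ E(G2) ✓
  (2,3) → (φ(2),φ(3)) = (0,2) ∈ E(G2) ✓
All 3 edges of G1 map to edges of G2, and |E(G1)| = |E(G2)| = 3, so φ is a bijection on edges as well as vertices. Hence G1 ≅ G2.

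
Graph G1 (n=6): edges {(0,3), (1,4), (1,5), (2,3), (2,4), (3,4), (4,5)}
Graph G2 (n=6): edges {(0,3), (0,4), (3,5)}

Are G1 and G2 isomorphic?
No, not isomorphic

The graphs are NOT isomorphic.

Connected components of G1: 1 component(s) with vertex sets [[0, 1, 2, 3, 4, 5]], sizes [6].
Connected components of G2: 3 component(s) with vertex sets [[1], [2], [0, 3, 4, 5]], sizes [1, 1, 4].
The number of connected components (and the multiset of component sizes) is an isomorphism invariant — an isomorphism maps each component of G1 bijectively onto a component of G2. Since G1 has 1 component(s) and G2 has 3, they cannot be isomorphic.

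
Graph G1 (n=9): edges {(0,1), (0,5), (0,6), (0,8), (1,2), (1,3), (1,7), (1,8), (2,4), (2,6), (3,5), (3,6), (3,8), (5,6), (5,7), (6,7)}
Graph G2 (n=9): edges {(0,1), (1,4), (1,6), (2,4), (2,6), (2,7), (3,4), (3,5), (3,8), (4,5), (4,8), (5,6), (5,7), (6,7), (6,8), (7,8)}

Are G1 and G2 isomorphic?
Yes, isomorphic

The graphs are isomorphic.
One valid mapping φ: V(G1) → V(G2): 0→5, 1→4, 2→1, 3→8, 4→0, 5→7, 6→6, 7→2, 8→3

Verify φ preserves adjacency — for each edge of G1, its image is an edge of G2:
  (0,1) → (φ(0),φ(1)) = (4,5) ∈ E(G2) ✓
  (0,5) → (φ(0),φ(5)) = (5,7) ∈ E(G2) ✓
  (0,6) → (φ(0),φ(6)) = (5,6) ∈ E(G2) ✓
  (0,8) → (φ(0),φ(8)) = (3,5) ∈ E(G2) ✓
  (1,2) → (φ(1),φ(2)) = (1,4) ∈ E(G2) ✓
  (1,3) → (φ(1),φ(3)) = (4,8) ∈ E(G2) ✓
  (1,7) → (φ(1),φ(7)) = (2,4) ∈ E(G2) ✓
  (1,8) → (φ(1),φ(8)) = (3,4) ∈ E(G2) ✓
  (2,4) → (φ(2),φ(4)) = (0,1) ∈ E(G2) ✓
  (2,6) → (φ(2),φ(6)) = (1,6) ∈ E(G2) ✓
  (3,5) → (φ(3),φ(5)) = (7,8) ∈ E(G2) ✓
  (3,6) → (φ(3),φ(6)) = (6,8) ∈ E(G2) ✓
  (3,8) → (φ(3),φ(8)) = (3,8) ∈ E(G2) ✓
  (5,6) → (φ(5),φ(6)) = (6,7) ∈ E(G2) ✓
  (5,7) → (φ(5),φ(7)) = (2,7) ∈ E(G2) ✓
  (6,7) → (φ(6),φ(7)) = (2,6) ∈ E(G2) ✓
All 16 edges of G1 map to edges of G2, and |E(G1)| = |E(G2)| = 16, so φ is a bijection on edges as well as vertices. Hence G1 ≅ G2.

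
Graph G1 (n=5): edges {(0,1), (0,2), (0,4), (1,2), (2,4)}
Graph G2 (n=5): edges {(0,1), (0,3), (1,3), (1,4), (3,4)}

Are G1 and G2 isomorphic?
Yes, isomorphic

The graphs are isomorphic.
One valid mapping φ: V(G1) → V(G2): 0→3, 1→4, 2→1, 3→2, 4→0

Verify φ preserves adjacency — for each edge of G1, its image is an edge of G2:
  (0,1) → (φ(0),φ(1)) = (3,4) ∈ E(G2) ✓
  (0,2) → (φ(0),φ(2)) = (1,3) ∈ E(G2) ✓
  (0,4) → (φ(0),φ(4)) = (0,3) ∈ E(G2) ✓
  (1,2) → (φ(1),φ(2)) = (1,4) ∈ E(G2) ✓
  (2,4) → (φ(2),φ(4)) = (0,1) ∈ E(G2) ✓
All 5 edges of G1 map to edges of G2, and |E(G1)| = |E(G2)| = 5, so φ is a bijection on edges as well as vertices. Hence G1 ≅ G2.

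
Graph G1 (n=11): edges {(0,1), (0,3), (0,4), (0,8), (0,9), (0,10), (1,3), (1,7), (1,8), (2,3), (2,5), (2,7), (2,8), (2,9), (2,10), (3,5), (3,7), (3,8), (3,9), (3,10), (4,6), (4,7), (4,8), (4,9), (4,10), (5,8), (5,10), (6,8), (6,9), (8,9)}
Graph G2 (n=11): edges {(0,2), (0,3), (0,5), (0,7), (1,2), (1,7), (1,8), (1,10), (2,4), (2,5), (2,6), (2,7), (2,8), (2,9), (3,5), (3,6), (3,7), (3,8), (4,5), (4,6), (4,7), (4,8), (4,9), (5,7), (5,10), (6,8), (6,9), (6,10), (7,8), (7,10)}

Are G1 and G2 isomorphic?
Yes, isomorphic

The graphs are isomorphic.
One valid mapping φ: V(G1) → V(G2): 0→8, 1→1, 2→5, 3→7, 4→6, 5→0, 6→9, 7→10, 8→2, 9→4, 10→3

Verify φ preserves adjacency — for each edge of G1, its image is an edge of G2:
  (0,1) → (φ(0),φ(1)) = (1,8) ∈ E(G2) ✓
  (0,3) → (φ(0),φ(3)) = (7,8) ∈ E(G2) ✓
  (0,4) → (φ(0),φ(4)) = (6,8) ∈ E(G2) ✓
  (0,8) → (φ(0),φ(8)) = (2,8) ∈ E(G2) ✓
  (0,9) → (φ(0),φ(9)) = (4,8) ∈ E(G2) ✓
  (0,10) → (φ(0),φ(10)) = (3,8) ∈ E(G2) ✓
  (1,3) → (φ(1),φ(3)) = (1,7) ∈ E(G2) ✓
  (1,7) → (φ(1),φ(7)) = (1,10) ∈ E(G2) ✓
  (1,8) → (φ(1),φ(8)) = (1,2) ∈ E(G2) ✓
  (2,3) → (φ(2),φ(3)) = (5,7) ∈ E(G2) ✓
  (2,5) → (φ(2),φ(5)) = (0,5) ∈ E(G2) ✓
  (2,7) → (φ(2),φ(7)) = (5,10) ∈ E(G2) ✓
  (2,8) → (φ(2),φ(8)) = (2,5) ∈ E(G2) ✓
  (2,9) → (φ(2),φ(9)) = (4,5) ∈ E(G2) ✓
  (2,10) → (φ(2),φ(10)) = (3,5) ∈ E(G2) ✓
  (3,5) → (φ(3),φ(5)) = (0,7) ∈ E(G2) ✓
  (3,7) → (φ(3),φ(7)) = (7,10) ∈ E(G2) ✓
  (3,8) → (φ(3),φ(8)) = (2,7) ∈ E(G2) ✓
  (3,9) → (φ(3),φ(9)) = (4,7) ∈ E(G2) ✓
  (3,10) → (φ(3),φ(10)) = (3,7) ∈ E(G2) ✓
  (4,6) → (φ(4),φ(6)) = (6,9) ∈ E(G2) ✓
  (4,7) → (φ(4),φ(7)) = (6,10) ∈ E(G2) ✓
  (4,8) → (φ(4),φ(8)) = (2,6) ∈ E(G2) ✓
  (4,9) → (φ(4),φ(9)) = (4,6) ∈ E(G2) ✓
  (4,10) → (φ(4),φ(10)) = (3,6) ∈ E(G2) ✓
  (5,8) → (φ(5),φ(8)) = (0,2) ∈ E(G2) ✓
  (5,10) → (φ(5),φ(10)) = (0,3) ∈ E(G2) ✓
  (6,8) → (φ(6),φ(8)) = (2,9) ∈ E(G2) ✓
  (6,9) → (φ(6),φ(9)) = (4,9) ∈ E(G2) ✓
  (8,9) → (φ(8),φ(9)) = (2,4) ∈ E(G2) ✓
All 30 edges of G1 map to edges of G2, and |E(G1)| = |E(G2)| = 30, so φ is a bijection on edges as well as vertices. Hence G1 ≅ G2.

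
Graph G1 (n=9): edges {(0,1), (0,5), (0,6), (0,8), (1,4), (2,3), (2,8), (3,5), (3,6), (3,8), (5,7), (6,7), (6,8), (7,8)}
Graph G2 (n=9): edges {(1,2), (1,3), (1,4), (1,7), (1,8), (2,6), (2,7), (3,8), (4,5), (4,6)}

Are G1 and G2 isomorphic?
No, not isomorphic

The graphs are NOT isomorphic.

Connected components of G1: 1 component(s) with vertex sets [[0, 1, 2, 3, 4, 5, 6, 7, 8]], sizes [9].
Connected components of G2: 2 component(s) with vertex sets [[0], [1, 2, 3, 4, 5, 6, 7, 8]], sizes [1, 8].
The number of connected components (and the multiset of component sizes) is an isomorphism invariant — an isomorphism maps each component of G1 bijectively onto a component of G2. Since G1 has 1 component(s) and G2 has 2, they cannot be isomorphic.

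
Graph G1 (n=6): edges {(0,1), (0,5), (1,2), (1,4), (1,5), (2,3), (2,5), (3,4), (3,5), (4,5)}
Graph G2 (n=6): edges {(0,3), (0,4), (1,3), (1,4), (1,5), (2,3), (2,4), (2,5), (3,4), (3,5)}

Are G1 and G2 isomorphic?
Yes, isomorphic

The graphs are isomorphic.
One valid mapping φ: V(G1) → V(G2): 0→0, 1→4, 2→1, 3→5, 4→2, 5→3

Verify φ preserves adjacency — for each edge of G1, its image is an edge of G2:
  (0,1) → (φ(0),φ(1)) = (0,4) ∈ E(G2) ✓
  (0,5) → (φ(0),φ(5)) = (0,3) ∈ E(G2) ✓
  (1,2) → (φ(1),φ(2)) = (1,4) ∈ E(G2) ✓
  (1,4) → (φ(1),φ(4)) = (2,4) ∈ E(G2) ✓
  (1,5) → (φ(1),φ(5)) = (3,4) ∈ E(G2) ✓
  (2,3) → (φ(2),φ(3)) = (1,5) ∈ E(G2) ✓
  (2,5) → (φ(2),φ(5)) = (1,3) ∈ E(G2) ✓
  (3,4) → (φ(3),φ(4)) = (2,5) ∈ E(G2) ✓
  (3,5) → (φ(3),φ(5)) = (3,5) ∈ E(G2) ✓
  (4,5) → (φ(4),φ(5)) = (2,3) ∈ E(G2) ✓
All 10 edges of G1 map to edges of G2, and |E(G1)| = |E(G2)| = 10, so φ is a bijection on edges as well as vertices. Hence G1 ≅ G2.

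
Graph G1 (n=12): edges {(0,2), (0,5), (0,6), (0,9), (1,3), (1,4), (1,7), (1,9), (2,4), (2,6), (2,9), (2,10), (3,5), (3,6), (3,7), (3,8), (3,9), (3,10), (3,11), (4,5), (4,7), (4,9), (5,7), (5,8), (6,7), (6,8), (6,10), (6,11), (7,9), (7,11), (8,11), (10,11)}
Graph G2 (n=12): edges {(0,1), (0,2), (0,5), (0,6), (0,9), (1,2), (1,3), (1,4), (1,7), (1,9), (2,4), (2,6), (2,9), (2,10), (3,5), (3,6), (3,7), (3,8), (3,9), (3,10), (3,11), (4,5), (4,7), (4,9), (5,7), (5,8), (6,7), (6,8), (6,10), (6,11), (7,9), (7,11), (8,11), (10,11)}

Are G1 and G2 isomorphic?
No, not isomorphic

The graphs are NOT isomorphic.

Counting edges: G1 has 32 edge(s); G2 has 34 edge(s).
Edge count is an isomorphism invariant (a bijection on vertices induces a bijection on edges), so differing edge counts rule out isomorphism.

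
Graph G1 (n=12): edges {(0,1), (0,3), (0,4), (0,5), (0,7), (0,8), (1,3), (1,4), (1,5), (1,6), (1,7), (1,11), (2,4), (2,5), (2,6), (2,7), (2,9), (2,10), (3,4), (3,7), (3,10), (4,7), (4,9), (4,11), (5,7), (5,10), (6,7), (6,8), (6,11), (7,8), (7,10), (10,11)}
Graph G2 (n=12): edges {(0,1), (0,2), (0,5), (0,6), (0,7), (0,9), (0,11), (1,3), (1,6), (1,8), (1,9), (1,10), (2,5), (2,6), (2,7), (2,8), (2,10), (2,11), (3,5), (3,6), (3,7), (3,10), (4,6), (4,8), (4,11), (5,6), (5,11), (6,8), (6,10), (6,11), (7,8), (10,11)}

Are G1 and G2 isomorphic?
Yes, isomorphic

The graphs are isomorphic.
One valid mapping φ: V(G1) → V(G2): 0→11, 1→2, 2→1, 3→5, 4→0, 5→10, 6→8, 7→6, 8→4, 9→9, 10→3, 11→7

Verify φ preserves adjacency — for each edge of G1, its image is an edge of G2:
  (0,1) → (φ(0),φ(1)) = (2,11) ∈ E(G2) ✓
  (0,3) → (φ(0),φ(3)) = (5,11) ∈ E(G2) ✓
  (0,4) → (φ(0),φ(4)) = (0,11) ∈ E(G2) ✓
  (0,5) → (φ(0),φ(5)) = (10,11) ∈ E(G2) ✓
  (0,7) → (φ(0),φ(7)) = (6,11) ∈ E(G2) ✓
  (0,8) → (φ(0),φ(8)) = (4,11) ∈ E(G2) ✓
  (1,3) → (φ(1),φ(3)) = (2,5) ∈ E(G2) ✓
  (1,4) → (φ(1),φ(4)) = (0,2) ∈ E(G2) ✓
  (1,5) → (φ(1),φ(5)) = (2,10) ∈ E(G2) ✓
  (1,6) → (φ(1),φ(6)) = (2,8) ∈ E(G2) ✓
  (1,7) → (φ(1),φ(7)) = (2,6) ∈ E(G2) ✓
  (1,11) → (φ(1),φ(11)) = (2,7) ∈ E(G2) ✓
  (2,4) → (φ(2),φ(4)) = (0,1) ∈ E(G2) ✓
  (2,5) → (φ(2),φ(5)) = (1,10) ∈ E(G2) ✓
  (2,6) → (φ(2),φ(6)) = (1,8) ∈ E(G2) ✓
  (2,7) → (φ(2),φ(7)) = (1,6) ∈ E(G2) ✓
  (2,9) → (φ(2),φ(9)) = (1,9) ∈ E(G2) ✓
  (2,10) → (φ(2),φ(10)) = (1,3) ∈ E(G2) ✓
  (3,4) → (φ(3),φ(4)) = (0,5) ∈ E(G2) ✓
  (3,7) → (φ(3),φ(7)) = (5,6) ∈ E(G2) ✓
  (3,10) → (φ(3),φ(10)) = (3,5) ∈ E(G2) ✓
  (4,7) → (φ(4),φ(7)) = (0,6) ∈ E(G2) ✓
  (4,9) → (φ(4),φ(9)) = (0,9) ∈ E(G2) ✓
  (4,11) → (φ(4),φ(11)) = (0,7) ∈ E(G2) ✓
  (5,7) → (φ(5),φ(7)) = (6,10) ∈ E(G2) ✓
  (5,10) → (φ(5),φ(10)) = (3,10) ∈ E(G2) ✓
  (6,7) → (φ(6),φ(7)) = (6,8) ∈ E(G2) ✓
  (6,8) → (φ(6),φ(8)) = (4,8) ∈ E(G2) ✓
  (6,11) → (φ(6),φ(11)) = (7,8) ∈ E(G2) ✓
  (7,8) → (φ(7),φ(8)) = (4,6) ∈ E(G2) ✓
  (7,10) → (φ(7),φ(10)) = (3,6) ∈ E(G2) ✓
  (10,11) → (φ(10),φ(11)) = (3,7) ∈ E(G2) ✓
All 32 edges of G1 map to edges of G2, and |E(G1)| = |E(G2)| = 32, so φ is a bijection on edges as well as vertices. Hence G1 ≅ G2.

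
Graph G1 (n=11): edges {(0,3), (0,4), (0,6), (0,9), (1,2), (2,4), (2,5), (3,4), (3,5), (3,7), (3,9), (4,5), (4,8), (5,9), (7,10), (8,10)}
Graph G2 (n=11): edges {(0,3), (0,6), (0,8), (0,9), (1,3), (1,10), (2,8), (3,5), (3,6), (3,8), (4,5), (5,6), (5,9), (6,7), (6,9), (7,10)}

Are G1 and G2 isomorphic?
Yes, isomorphic

The graphs are isomorphic.
One valid mapping φ: V(G1) → V(G2): 0→5, 1→2, 2→8, 3→6, 4→3, 5→0, 6→4, 7→7, 8→1, 9→9, 10→10

Verify φ preserves adjacency — for each edge of G1, its image is an edge of G2:
  (0,3) → (φ(0),φ(3)) = (5,6) ∈ E(G2) ✓
  (0,4) → (φ(0),φ(4)) = (3,5) ∈ E(G2) ✓
  (0,6) → (φ(0),φ(6)) = (4,5) ∈ E(G2) ✓
  (0,9) → (φ(0),φ(9)) = (5,9) ∈ E(G2) ✓
  (1,2) → (φ(1),φ(2)) = (2,8) ∈ E(G2) ✓
  (2,4) → (φ(2),φ(4)) = (3,8) ∈ E(G2) ✓
  (2,5) → (φ(2),φ(5)) = (0,8) ∈ E(G2) ✓
  (3,4) → (φ(3),φ(4)) = (3,6) ∈ E(G2) ✓
  (3,5) → (φ(3),φ(5)) = (0,6) ∈ E(G2) ✓
  (3,7) → (φ(3),φ(7)) = (6,7) ∈ E(G2) ✓
  (3,9) → (φ(3),φ(9)) = (6,9) ∈ E(G2) ✓
  (4,5) → (φ(4),φ(5)) = (0,3) ∈ E(G2) ✓
  (4,8) → (φ(4),φ(8)) = (1,3) ∈ E(G2) ✓
  (5,9) → (φ(5),φ(9)) = (0,9) ∈ E(G2) ✓
  (7,10) → (φ(7),φ(10)) = (7,10) ∈ E(G2) ✓
  (8,10) → (φ(8),φ(10)) = (1,10) ∈ E(G2) ✓
All 16 edges of G1 map to edges of G2, and |E(G1)| = |E(G2)| = 16, so φ is a bijection on edges as well as vertices. Hence G1 ≅ G2.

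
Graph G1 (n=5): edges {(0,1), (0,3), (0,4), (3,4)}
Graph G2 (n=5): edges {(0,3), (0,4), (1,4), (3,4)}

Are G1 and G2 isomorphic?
Yes, isomorphic

The graphs are isomorphic.
One valid mapping φ: V(G1) → V(G2): 0→4, 1→1, 2→2, 3→0, 4→3

Verify φ preserves adjacency — for each edge of G1, its image is an edge of G2:
  (0,1) → (φ(0),φ(1)) = (1,4) ∈ E(G2) ✓
  (0,3) → (φ(0),φ(3)) = (0,4) ∈ E(G2) ✓
  (0,4) → (φ(0),φ(4)) = (3,4) ∈ E(G2) ✓
  (3,4) → (φ(3),φ(4)) = (0,3) ∈ E(G2) ✓
All 4 edges of G1 map to edges of G2, and |E(G1)| = |E(G2)| = 4, so φ is a bijection on edges as well as vertices. Hence G1 ≅ G2.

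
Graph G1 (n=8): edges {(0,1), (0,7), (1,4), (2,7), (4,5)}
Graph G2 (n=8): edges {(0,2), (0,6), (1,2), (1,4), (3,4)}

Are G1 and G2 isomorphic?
Yes, isomorphic

The graphs are isomorphic.
One valid mapping φ: V(G1) → V(G2): 0→1, 1→2, 2→3, 3→5, 4→0, 5→6, 6→7, 7→4

Verify φ preserves adjacency — for each edge of G1, its image is an edge of G2:
  (0,1) → (φ(0),φ(1)) = (1,2) ∈ E(G2) ✓
  (0,7) → (φ(0),φ(7)) = (1,4) ∈ E(G2) ✓
  (1,4) → (φ(1),φ(4)) = (0,2) ∈ E(G2) ✓
  (2,7) → (φ(2),φ(7)) = (3,4) ∈ E(G2) ✓
  (4,5) → (φ(4),φ(5)) = (0,6) ∈ E(G2) ✓
All 5 edges of G1 map to edges of G2, and |E(G1)| = |E(G2)| = 5, so φ is a bijection on edges as well as vertices. Hence G1 ≅ G2.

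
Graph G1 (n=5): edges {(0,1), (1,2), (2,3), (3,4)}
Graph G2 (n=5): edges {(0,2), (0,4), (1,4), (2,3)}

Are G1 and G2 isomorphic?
Yes, isomorphic

The graphs are isomorphic.
One valid mapping φ: V(G1) → V(G2): 0→3, 1→2, 2→0, 3→4, 4→1

Verify φ preserves adjacency — for each edge of G1, its image is an edge of G2:
  (0,1) → (φ(0),φ(1)) = (2,3) ∈ E(G2) ✓
  (1,2) → (φ(1),φ(2)) = (0,2) ∈ E(G2) ✓
  (2,3) → (φ(2),φ(3)) = (0,4) ∈ E(G2) ✓
  (3,4) → (φ(3),φ(4)) = (1,4) ∈ E(G2) ✓
All 4 edges of G1 map to edges of G2, and |E(G1)| = |E(G2)| = 4, so φ is a bijection on edges as well as vertices. Hence G1 ≅ G2.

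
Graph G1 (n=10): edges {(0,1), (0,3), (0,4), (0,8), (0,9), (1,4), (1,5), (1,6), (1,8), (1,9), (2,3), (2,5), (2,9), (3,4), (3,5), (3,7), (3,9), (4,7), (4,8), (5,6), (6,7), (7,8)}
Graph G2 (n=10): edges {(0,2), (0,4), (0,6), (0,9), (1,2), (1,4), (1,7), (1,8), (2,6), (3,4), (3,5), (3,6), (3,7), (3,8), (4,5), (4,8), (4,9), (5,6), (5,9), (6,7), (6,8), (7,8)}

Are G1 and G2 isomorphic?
Yes, isomorphic

The graphs are isomorphic.
One valid mapping φ: V(G1) → V(G2): 0→3, 1→6, 2→9, 3→4, 4→8, 5→0, 6→2, 7→1, 8→7, 9→5

Verify φ preserves adjacency — for each edge of G1, its image is an edge of G2:
  (0,1) → (φ(0),φ(1)) = (3,6) ∈ E(G2) ✓
  (0,3) → (φ(0),φ(3)) = (3,4) ∈ E(G2) ✓
  (0,4) → (φ(0),φ(4)) = (3,8) ∈ E(G2) ✓
  (0,8) → (φ(0),φ(8)) = (3,7) ∈ E(G2) ✓
  (0,9) → (φ(0),φ(9)) = (3,5) ∈ E(G2) ✓
  (1,4) → (φ(1),φ(4)) = (6,8) ∈ E(G2) ✓
  (1,5) → (φ(1),φ(5)) = (0,6) ∈ E(G2) ✓
  (1,6) → (φ(1),φ(6)) = (2,6) ∈ E(G2) ✓
  (1,8) → (φ(1),φ(8)) = (6,7) ∈ E(G2) ✓
  (1,9) → (φ(1),φ(9)) = (5,6) ∈ E(G2) ✓
  (2,3) → (φ(2),φ(3)) = (4,9) ∈ E(G2) ✓
  (2,5) → (φ(2),φ(5)) = (0,9) ∈ E(G2) ✓
  (2,9) → (φ(2),φ(9)) = (5,9) ∈ E(G2) ✓
  (3,4) → (φ(3),φ(4)) = (4,8) ∈ E(G2) ✓
  (3,5) → (φ(3),φ(5)) = (0,4) ∈ E(G2) ✓
  (3,7) → (φ(3),φ(7)) = (1,4) ∈ E(G2) ✓
  (3,9) → (φ(3),φ(9)) = (4,5) ∈ E(G2) ✓
  (4,7) → (φ(4),φ(7)) = (1,8) ∈ E(G2) ✓
  (4,8) → (φ(4),φ(8)) = (7,8) ∈ E(G2) ✓
  (5,6) → (φ(5),φ(6)) = (0,2) ∈ E(G2) ✓
  (6,7) → (φ(6),φ(7)) = (1,2) ∈ E(G2) ✓
  (7,8) → (φ(7),φ(8)) = (1,7) ∈ E(G2) ✓
All 22 edges of G1 map to edges of G2, and |E(G1)| = |E(G2)| = 22, so φ is a bijection on edges as well as vertices. Hence G1 ≅ G2.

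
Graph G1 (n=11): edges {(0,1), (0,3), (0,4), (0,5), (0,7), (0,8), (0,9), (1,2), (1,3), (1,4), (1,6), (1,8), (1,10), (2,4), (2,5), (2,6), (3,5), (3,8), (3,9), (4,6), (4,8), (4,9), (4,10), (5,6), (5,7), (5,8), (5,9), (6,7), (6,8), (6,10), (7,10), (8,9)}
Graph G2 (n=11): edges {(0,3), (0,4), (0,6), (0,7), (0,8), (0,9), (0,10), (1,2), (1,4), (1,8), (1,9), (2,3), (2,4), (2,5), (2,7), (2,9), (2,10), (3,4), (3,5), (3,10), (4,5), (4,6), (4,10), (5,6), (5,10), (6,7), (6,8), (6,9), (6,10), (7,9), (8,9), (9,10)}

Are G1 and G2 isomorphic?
Yes, isomorphic

The graphs are isomorphic.
One valid mapping φ: V(G1) → V(G2): 0→4, 1→0, 2→7, 3→3, 4→6, 5→2, 6→9, 7→1, 8→10, 9→5, 10→8

Verify φ preserves adjacency — for each edge of G1, its image is an edge of G2:
  (0,1) → (φ(0),φ(1)) = (0,4) ∈ E(G2) ✓
  (0,3) → (φ(0),φ(3)) = (3,4) ∈ E(G2) ✓
  (0,4) → (φ(0),φ(4)) = (4,6) ∈ E(G2) ✓
  (0,5) → (φ(0),φ(5)) = (2,4) ∈ E(G2) ✓
  (0,7) → (φ(0),φ(7)) = (1,4) ∈ E(G2) ✓
  (0,8) → (φ(0),φ(8)) = (4,10) ∈ E(G2) ✓
  (0,9) → (φ(0),φ(9)) = (4,5) ∈ E(G2) ✓
  (1,2) → (φ(1),φ(2)) = (0,7) ∈ E(G2) ✓
  (1,3) → (φ(1),φ(3)) = (0,3) ∈ E(G2) ✓
  (1,4) → (φ(1),φ(4)) = (0,6) ∈ E(G2) ✓
  (1,6) → (φ(1),φ(6)) = (0,9) ∈ E(G2) ✓
  (1,8) → (φ(1),φ(8)) = (0,10) ∈ E(G2) ✓
  (1,10) → (φ(1),φ(10)) = (0,8) ∈ E(G2) ✓
  (2,4) → (φ(2),φ(4)) = (6,7) ∈ E(G2) ✓
  (2,5) → (φ(2),φ(5)) = (2,7) ∈ E(G2) ✓
  (2,6) → (φ(2),φ(6)) = (7,9) ∈ E(G2) ✓
  (3,5) → (φ(3),φ(5)) = (2,3) ∈ E(G2) ✓
  (3,8) → (φ(3),φ(8)) = (3,10) ∈ E(G2) ✓
  (3,9) → (φ(3),φ(9)) = (3,5) ∈ E(G2) ✓
  (4,6) → (φ(4),φ(6)) = (6,9) ∈ E(G2) ✓
  (4,8) → (φ(4),φ(8)) = (6,10) ∈ E(G2) ✓
  (4,9) → (φ(4),φ(9)) = (5,6) ∈ E(G2) ✓
  (4,10) → (φ(4),φ(10)) = (6,8) ∈ E(G2) ✓
  (5,6) → (φ(5),φ(6)) = (2,9) ∈ E(G2) ✓
  (5,7) → (φ(5),φ(7)) = (1,2) ∈ E(G2) ✓
  (5,8) → (φ(5),φ(8)) = (2,10) ∈ E(G2) ✓
  (5,9) → (φ(5),φ(9)) = (2,5) ∈ E(G2) ✓
  (6,7) → (φ(6),φ(7)) = (1,9) ∈ E(G2) ✓
  (6,8) → (φ(6),φ(8)) = (9,10) ∈ E(G2) ✓
  (6,10) → (φ(6),φ(10)) = (8,9) ∈ E(G2) ✓
  (7,10) → (φ(7),φ(10)) = (1,8) ∈ E(G2) ✓
  (8,9) → (φ(8),φ(9)) = (5,10) ∈ E(G2) ✓
All 32 edges of G1 map to edges of G2, and |E(G1)| = |E(G2)| = 32, so φ is a bijection on edges as well as vertices. Hence G1 ≅ G2.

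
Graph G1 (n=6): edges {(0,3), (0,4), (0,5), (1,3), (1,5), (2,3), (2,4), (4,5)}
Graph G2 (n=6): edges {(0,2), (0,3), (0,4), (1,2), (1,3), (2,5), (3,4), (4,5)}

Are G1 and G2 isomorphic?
Yes, isomorphic

The graphs are isomorphic.
One valid mapping φ: V(G1) → V(G2): 0→0, 1→1, 2→5, 3→2, 4→4, 5→3

Verify φ preserves adjacency — for each edge of G1, its image is an edge of G2:
  (0,3) → (φ(0),φ(3)) = (0,2) ∈ E(G2) ✓
  (0,4) → (φ(0),φ(4)) = (0,4) ∈ E(G2) ✓
  (0,5) → (φ(0),φ(5)) = (0,3) ∈ E(G2) ✓
  (1,3) → (φ(1),φ(3)) = (1,2) ∈ E(G2) ✓
  (1,5) → (φ(1),φ(5)) = (1,3) ∈ E(G2) ✓
  (2,3) → (φ(2),φ(3)) = (2,5) ∈ E(G2) ✓
  (2,4) → (φ(2),φ(4)) = (4,5) ∈ E(G2) ✓
  (4,5) → (φ(4),φ(5)) = (3,4) ∈ E(G2) ✓
All 8 edges of G1 map to edges of G2, and |E(G1)| = |E(G2)| = 8, so φ is a bijection on edges as well as vertices. Hence G1 ≅ G2.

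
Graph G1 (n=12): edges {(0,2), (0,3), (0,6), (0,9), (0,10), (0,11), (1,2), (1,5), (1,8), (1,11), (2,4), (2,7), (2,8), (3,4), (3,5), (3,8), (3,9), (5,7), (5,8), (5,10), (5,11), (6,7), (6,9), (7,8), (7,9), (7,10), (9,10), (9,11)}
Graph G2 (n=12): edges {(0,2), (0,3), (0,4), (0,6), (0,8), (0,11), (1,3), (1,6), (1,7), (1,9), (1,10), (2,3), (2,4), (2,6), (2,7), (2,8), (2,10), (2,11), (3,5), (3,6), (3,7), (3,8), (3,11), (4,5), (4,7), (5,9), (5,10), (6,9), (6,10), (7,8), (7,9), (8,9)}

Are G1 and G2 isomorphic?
No, not isomorphic

The graphs are NOT isomorphic.

Counting triangles (3-cliques): G1 has 13, G2 has 22.
Triangle count is an isomorphism invariant, so differing triangle counts rule out isomorphism.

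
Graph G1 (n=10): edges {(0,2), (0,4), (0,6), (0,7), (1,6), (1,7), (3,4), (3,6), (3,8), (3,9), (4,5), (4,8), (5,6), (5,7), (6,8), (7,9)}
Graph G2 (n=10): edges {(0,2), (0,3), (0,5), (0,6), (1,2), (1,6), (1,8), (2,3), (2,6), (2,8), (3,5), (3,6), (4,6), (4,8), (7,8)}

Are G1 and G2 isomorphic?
No, not isomorphic

The graphs are NOT isomorphic.

Connected components of G1: 1 component(s) with vertex sets [[0, 1, 2, 3, 4, 5, 6, 7, 8, 9]], sizes [10].
Connected components of G2: 2 component(s) with vertex sets [[9], [0, 1, 2, 3, 4, 5, 6, 7, 8]], sizes [1, 9].
The number of connected components (and the multiset of component sizes) is an isomorphism invariant — an isomorphism maps each component of G1 bijectively onto a component of G2. Since G1 has 1 component(s) and G2 has 2, they cannot be isomorphic.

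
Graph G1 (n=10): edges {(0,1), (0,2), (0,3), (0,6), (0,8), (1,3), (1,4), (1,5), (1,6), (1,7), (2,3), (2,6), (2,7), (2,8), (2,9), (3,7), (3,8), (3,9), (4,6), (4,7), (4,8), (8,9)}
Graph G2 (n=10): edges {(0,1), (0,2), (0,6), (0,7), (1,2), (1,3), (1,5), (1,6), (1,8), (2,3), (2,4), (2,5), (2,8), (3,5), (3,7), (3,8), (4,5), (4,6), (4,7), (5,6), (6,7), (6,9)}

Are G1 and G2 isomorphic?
Yes, isomorphic

The graphs are isomorphic.
One valid mapping φ: V(G1) → V(G2): 0→5, 1→6, 2→2, 3→1, 4→7, 5→9, 6→4, 7→0, 8→3, 9→8

Verify φ preserves adjacency — for each edge of G1, its image is an edge of G2:
  (0,1) → (φ(0),φ(1)) = (5,6) ∈ E(G2) ✓
  (0,2) → (φ(0),φ(2)) = (2,5) ∈ E(G2) ✓
  (0,3) → (φ(0),φ(3)) = (1,5) ∈ E(G2) ✓
  (0,6) → (φ(0),φ(6)) = (4,5) ∈ E(G2) ✓
  (0,8) → (φ(0),φ(8)) = (3,5) ∈ E(G2) ✓
  (1,3) → (φ(1),φ(3)) = (1,6) ∈ E(G2) ✓
  (1,4) → (φ(1),φ(4)) = (6,7) ∈ E(G2) ✓
  (1,5) → (φ(1),φ(5)) = (6,9) ∈ E(G2) ✓
  (1,6) → (φ(1),φ(6)) = (4,6) ∈ E(G2) ✓
  (1,7) → (φ(1),φ(7)) = (0,6) ∈ E(G2) ✓
  (2,3) → (φ(2),φ(3)) = (1,2) ∈ E(G2) ✓
  (2,6) → (φ(2),φ(6)) = (2,4) ∈ E(G2) ✓
  (2,7) → (φ(2),φ(7)) = (0,2) ∈ E(G2) ✓
  (2,8) → (φ(2),φ(8)) = (2,3) ∈ E(G2) ✓
  (2,9) → (φ(2),φ(9)) = (2,8) ∈ E(G2) ✓
  (3,7) → (φ(3),φ(7)) = (0,1) ∈ E(G2) ✓
  (3,8) → (φ(3),φ(8)) = (1,3) ∈ E(G2) ✓
  (3,9) → (φ(3),φ(9)) = (1,8) ∈ E(G2) ✓
  (4,6) → (φ(4),φ(6)) = (4,7) ∈ E(G2) ✓
  (4,7) → (φ(4),φ(7)) = (0,7) ∈ E(G2) ✓
  (4,8) → (φ(4),φ(8)) = (3,7) ∈ E(G2) ✓
  (8,9) → (φ(8),φ(9)) = (3,8) ∈ E(G2) ✓
All 22 edges of G1 map to edges of G2, and |E(G1)| = |E(G2)| = 22, so φ is a bijection on edges as well as vertices. Hence G1 ≅ G2.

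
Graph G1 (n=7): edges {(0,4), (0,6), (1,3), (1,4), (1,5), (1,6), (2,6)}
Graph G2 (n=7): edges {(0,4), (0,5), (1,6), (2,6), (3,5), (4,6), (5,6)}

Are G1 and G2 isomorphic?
Yes, isomorphic

The graphs are isomorphic.
One valid mapping φ: V(G1) → V(G2): 0→0, 1→6, 2→3, 3→1, 4→4, 5→2, 6→5

Verify φ preserves adjacency — for each edge of G1, its image is an edge of G2:
  (0,4) → (φ(0),φ(4)) = (0,4) ∈ E(G2) ✓
  (0,6) → (φ(0),φ(6)) = (0,5) ∈ E(G2) ✓
  (1,3) → (φ(1),φ(3)) = (1,6) ∈ E(G2) ✓
  (1,4) → (φ(1),φ(4)) = (4,6) ∈ E(G2) ✓
  (1,5) → (φ(1),φ(5)) = (2,6) ∈ E(G2) ✓
  (1,6) → (φ(1),φ(6)) = (5,6) ∈ E(G2) ✓
  (2,6) → (φ(2),φ(6)) = (3,5) ∈ E(G2) ✓
All 7 edges of G1 map to edges of G2, and |E(G1)| = |E(G2)| = 7, so φ is a bijection on edges as well as vertices. Hence G1 ≅ G2.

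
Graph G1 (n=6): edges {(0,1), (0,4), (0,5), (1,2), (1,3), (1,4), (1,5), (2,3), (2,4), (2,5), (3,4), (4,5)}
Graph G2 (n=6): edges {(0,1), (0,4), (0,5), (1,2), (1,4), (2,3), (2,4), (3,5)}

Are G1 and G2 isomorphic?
No, not isomorphic

The graphs are NOT isomorphic.

Counting triangles (3-cliques): G1 has 10, G2 has 2.
Triangle count is an isomorphism invariant, so differing triangle counts rule out isomorphism.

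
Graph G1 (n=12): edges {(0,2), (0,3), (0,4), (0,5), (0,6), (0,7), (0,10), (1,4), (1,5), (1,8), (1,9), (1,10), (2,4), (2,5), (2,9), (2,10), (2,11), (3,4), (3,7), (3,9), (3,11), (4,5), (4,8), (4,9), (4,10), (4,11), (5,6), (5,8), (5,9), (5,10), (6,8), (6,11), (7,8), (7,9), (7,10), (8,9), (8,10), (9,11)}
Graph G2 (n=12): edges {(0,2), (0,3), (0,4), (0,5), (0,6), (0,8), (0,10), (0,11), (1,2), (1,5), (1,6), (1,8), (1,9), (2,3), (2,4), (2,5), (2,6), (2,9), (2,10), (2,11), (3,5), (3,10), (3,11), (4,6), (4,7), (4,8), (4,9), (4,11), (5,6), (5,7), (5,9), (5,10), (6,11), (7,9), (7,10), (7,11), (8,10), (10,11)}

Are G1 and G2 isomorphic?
Yes, isomorphic

The graphs are isomorphic.
One valid mapping φ: V(G1) → V(G2): 0→4, 1→3, 2→6, 3→9, 4→2, 5→0, 6→8, 7→7, 8→10, 9→5, 10→11, 11→1

Verify φ preserves adjacency — for each edge of G1, its image is an edge of G2:
  (0,2) → (φ(0),φ(2)) = (4,6) ∈ E(G2) ✓
  (0,3) → (φ(0),φ(3)) = (4,9) ∈ E(G2) ✓
  (0,4) → (φ(0),φ(4)) = (2,4) ∈ E(G2) ✓
  (0,5) → (φ(0),φ(5)) = (0,4) ∈ E(G2) ✓
  (0,6) → (φ(0),φ(6)) = (4,8) ∈ E(G2) ✓
  (0,7) → (φ(0),φ(7)) = (4,7) ∈ E(G2) ✓
  (0,10) → (φ(0),φ(10)) = (4,11) ∈ E(G2) ✓
  (1,4) → (φ(1),φ(4)) = (2,3) ∈ E(G2) ✓
  (1,5) → (φ(1),φ(5)) = (0,3) ∈ E(G2) ✓
  (1,8) → (φ(1),φ(8)) = (3,10) ∈ E(G2) ✓
  (1,9) → (φ(1),φ(9)) = (3,5) ∈ E(G2) ✓
  (1,10) → (φ(1),φ(10)) = (3,11) ∈ E(G2) ✓
  (2,4) → (φ(2),φ(4)) = (2,6) ∈ E(G2) ✓
  (2,5) → (φ(2),φ(5)) = (0,6) ∈ E(G2) ✓
  (2,9) → (φ(2),φ(9)) = (5,6) ∈ E(G2) ✓
  (2,10) → (φ(2),φ(10)) = (6,11) ∈ E(G2) ✓
  (2,11) → (φ(2),φ(11)) = (1,6) ∈ E(G2) ✓
  (3,4) → (φ(3),φ(4)) = (2,9) ∈ E(G2) ✓
  (3,7) → (φ(3),φ(7)) = (7,9) ∈ E(G2) ✓
  (3,9) → (φ(3),φ(9)) = (5,9) ∈ E(G2) ✓
  (3,11) → (φ(3),φ(11)) = (1,9) ∈ E(G2) ✓
  (4,5) → (φ(4),φ(5)) = (0,2) ∈ E(G2) ✓
  (4,8) → (φ(4),φ(8)) = (2,10) ∈ E(G2) ✓
  (4,9) → (φ(4),φ(9)) = (2,5) ∈ E(G2) ✓
  (4,10) → (φ(4),φ(10)) = (2,11) ∈ E(G2) ✓
  (4,11) → (φ(4),φ(11)) = (1,2) ∈ E(G2) ✓
  (5,6) → (φ(5),φ(6)) = (0,8) ∈ E(G2) ✓
  (5,8) → (φ(5),φ(8)) = (0,10) ∈ E(G2) ✓
  (5,9) → (φ(5),φ(9)) = (0,5) ∈ E(G2) ✓
  (5,10) → (φ(5),φ(10)) = (0,11) ∈ E(G2) ✓
  (6,8) → (φ(6),φ(8)) = (8,10) ∈ E(G2) ✓
  (6,11) → (φ(6),φ(11)) = (1,8) ∈ E(G2) ✓
  (7,8) → (φ(7),φ(8)) = (7,10) ∈ E(G2) ✓
  (7,9) → (φ(7),φ(9)) = (5,7) ∈ E(G2) ✓
  (7,10) → (φ(7),φ(10)) = (7,11) ∈ E(G2) ✓
  (8,9) → (φ(8),φ(9)) = (5,10) ∈ E(G2) ✓
  (8,10) → (φ(8),φ(10)) = (10,11) ∈ E(G2) ✓
  (9,11) → (φ(9),φ(11)) = (1,5) ∈ E(G2) ✓
All 38 edges of G1 map to edges of G2, and |E(G1)| = |E(G2)| = 38, so φ is a bijection on edges as well as vertices. Hence G1 ≅ G2.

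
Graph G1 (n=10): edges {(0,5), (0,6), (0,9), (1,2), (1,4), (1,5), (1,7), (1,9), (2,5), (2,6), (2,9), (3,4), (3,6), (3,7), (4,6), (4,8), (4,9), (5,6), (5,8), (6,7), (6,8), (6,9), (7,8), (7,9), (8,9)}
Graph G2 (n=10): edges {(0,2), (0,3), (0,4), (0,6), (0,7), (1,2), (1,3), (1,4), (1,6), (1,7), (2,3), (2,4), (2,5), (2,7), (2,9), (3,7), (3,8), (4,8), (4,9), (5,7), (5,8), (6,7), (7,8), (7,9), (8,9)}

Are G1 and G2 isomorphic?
Yes, isomorphic

The graphs are isomorphic.
One valid mapping φ: V(G1) → V(G2): 0→5, 1→4, 2→9, 3→6, 4→0, 5→8, 6→7, 7→1, 8→3, 9→2

Verify φ preserves adjacency — for each edge of G1, its image is an edge of G2:
  (0,5) → (φ(0),φ(5)) = (5,8) ∈ E(G2) ✓
  (0,6) → (φ(0),φ(6)) = (5,7) ∈ E(G2) ✓
  (0,9) → (φ(0),φ(9)) = (2,5) ∈ E(G2) ✓
  (1,2) → (φ(1),φ(2)) = (4,9) ∈ E(G2) ✓
  (1,4) → (φ(1),φ(4)) = (0,4) ∈ E(G2) ✓
  (1,5) → (φ(1),φ(5)) = (4,8) ∈ E(G2) ✓
  (1,7) → (φ(1),φ(7)) = (1,4) ∈ E(G2) ✓
  (1,9) → (φ(1),φ(9)) = (2,4) ∈ E(G2) ✓
  (2,5) → (φ(2),φ(5)) = (8,9) ∈ E(G2) ✓
  (2,6) → (φ(2),φ(6)) = (7,9) ∈ E(G2) ✓
  (2,9) → (φ(2),φ(9)) = (2,9) ∈ E(G2) ✓
  (3,4) → (φ(3),φ(4)) = (0,6) ∈ E(G2) ✓
  (3,6) → (φ(3),φ(6)) = (6,7) ∈ E(G2) ✓
  (3,7) → (φ(3),φ(7)) = (1,6) ∈ E(G2) ✓
  (4,6) → (φ(4),φ(6)) = (0,7) ∈ E(G2) ✓
  (4,8) → (φ(4),φ(8)) = (0,3) ∈ E(G2) ✓
  (4,9) → (φ(4),φ(9)) = (0,2) ∈ E(G2) ✓
  (5,6) → (φ(5),φ(6)) = (7,8) ∈ E(G2) ✓
  (5,8) → (φ(5),φ(8)) = (3,8) ∈ E(G2) ✓
  (6,7) → (φ(6),φ(7)) = (1,7) ∈ E(G2) ✓
  (6,8) → (φ(6),φ(8)) = (3,7) ∈ E(G2) ✓
  (6,9) → (φ(6),φ(9)) = (2,7) ∈ E(G2) ✓
  (7,8) → (φ(7),φ(8)) = (1,3) ∈ E(G2) ✓
  (7,9) → (φ(7),φ(9)) = (1,2) ∈ E(G2) ✓
  (8,9) → (φ(8),φ(9)) = (2,3) ∈ E(G2) ✓
All 25 edges of G1 map to edges of G2, and |E(G1)| = |E(G2)| = 25, so φ is a bijection on edges as well as vertices. Hence G1 ≅ G2.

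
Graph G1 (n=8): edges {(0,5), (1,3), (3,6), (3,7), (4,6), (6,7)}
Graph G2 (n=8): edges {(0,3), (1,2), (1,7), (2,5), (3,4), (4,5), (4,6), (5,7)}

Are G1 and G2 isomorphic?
No, not isomorphic

The graphs are NOT isomorphic.

Counting triangles (3-cliques): G1 has 1, G2 has 0.
Triangle count is an isomorphism invariant, so differing triangle counts rule out isomorphism.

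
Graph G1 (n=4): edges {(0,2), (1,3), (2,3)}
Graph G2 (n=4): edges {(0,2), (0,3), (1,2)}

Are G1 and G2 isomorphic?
Yes, isomorphic

The graphs are isomorphic.
One valid mapping φ: V(G1) → V(G2): 0→1, 1→3, 2→2, 3→0

Verify φ preserves adjacency — for each edge of G1, its image is an edge of G2:
  (0,2) → (φ(0),φ(2)) = (1,2) ∈ E(G2) ✓
  (1,3) → (φ(1),φ(3)) = (0,3) ∈ E(G2) ✓
  (2,3) → (φ(2),φ(3)) = (0,2) ∈ E(G2) ✓
All 3 edges of G1 map to edges of G2, and |E(G1)| = |E(G2)| = 3, so φ is a bijection on edges as well as vertices. Hence G1 ≅ G2.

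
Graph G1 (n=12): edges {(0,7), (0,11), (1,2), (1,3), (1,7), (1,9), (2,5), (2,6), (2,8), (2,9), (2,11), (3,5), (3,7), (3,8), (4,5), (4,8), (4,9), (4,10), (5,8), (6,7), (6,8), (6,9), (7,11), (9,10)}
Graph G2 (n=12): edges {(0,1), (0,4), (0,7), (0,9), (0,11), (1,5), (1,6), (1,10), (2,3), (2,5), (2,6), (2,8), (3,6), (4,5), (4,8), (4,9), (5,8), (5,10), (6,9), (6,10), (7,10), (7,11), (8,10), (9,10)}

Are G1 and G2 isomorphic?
Yes, isomorphic

The graphs are isomorphic.
One valid mapping φ: V(G1) → V(G2): 0→11, 1→9, 2→10, 3→4, 4→2, 5→8, 6→1, 7→0, 8→5, 9→6, 10→3, 11→7

Verify φ preserves adjacency — for each edge of G1, its image is an edge of G2:
  (0,7) → (φ(0),φ(7)) = (0,11) ∈ E(G2) ✓
  (0,11) → (φ(0),φ(11)) = (7,11) ∈ E(G2) ✓
  (1,2) → (φ(1),φ(2)) = (9,10) ∈ E(G2) ✓
  (1,3) → (φ(1),φ(3)) = (4,9) ∈ E(G2) ✓
  (1,7) → (φ(1),φ(7)) = (0,9) ∈ E(G2) ✓
  (1,9) → (φ(1),φ(9)) = (6,9) ∈ E(G2) ✓
  (2,5) → (φ(2),φ(5)) = (8,10) ∈ E(G2) ✓
  (2,6) → (φ(2),φ(6)) = (1,10) ∈ E(G2) ✓
  (2,8) → (φ(2),φ(8)) = (5,10) ∈ E(G2) ✓
  (2,9) → (φ(2),φ(9)) = (6,10) ∈ E(G2) ✓
  (2,11) → (φ(2),φ(11)) = (7,10) ∈ E(G2) ✓
  (3,5) → (φ(3),φ(5)) = (4,8) ∈ E(G2) ✓
  (3,7) → (φ(3),φ(7)) = (0,4) ∈ E(G2) ✓
  (3,8) → (φ(3),φ(8)) = (4,5) ∈ E(G2) ✓
  (4,5) → (φ(4),φ(5)) = (2,8) ∈ E(G2) ✓
  (4,8) → (φ(4),φ(8)) = (2,5) ∈ E(G2) ✓
  (4,9) → (φ(4),φ(9)) = (2,6) ∈ E(G2) ✓
  (4,10) → (φ(4),φ(10)) = (2,3) ∈ E(G2) ✓
  (5,8) → (φ(5),φ(8)) = (5,8) ∈ E(G2) ✓
  (6,7) → (φ(6),φ(7)) = (0,1) ∈ E(G2) ✓
  (6,8) → (φ(6),φ(8)) = (1,5) ∈ E(G2) ✓
  (6,9) → (φ(6),φ(9)) = (1,6) ∈ E(G2) ✓
  (7,11) → (φ(7),φ(11)) = (0,7) ∈ E(G2) ✓
  (9,10) → (φ(9),φ(10)) = (3,6) ∈ E(G2) ✓
All 24 edges of G1 map to edges of G2, and |E(G1)| = |E(G2)| = 24, so φ is a bijection on edges as well as vertices. Hence G1 ≅ G2.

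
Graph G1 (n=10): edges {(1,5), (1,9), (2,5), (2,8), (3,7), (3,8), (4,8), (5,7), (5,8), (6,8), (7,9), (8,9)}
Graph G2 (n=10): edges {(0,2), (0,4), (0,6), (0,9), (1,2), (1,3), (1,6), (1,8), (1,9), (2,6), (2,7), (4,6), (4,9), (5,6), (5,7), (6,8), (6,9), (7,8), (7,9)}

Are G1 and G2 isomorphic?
No, not isomorphic

The graphs are NOT isomorphic.

Counting triangles (3-cliques): G1 has 1, G2 has 8.
Triangle count is an isomorphism invariant, so differing triangle counts rule out isomorphism.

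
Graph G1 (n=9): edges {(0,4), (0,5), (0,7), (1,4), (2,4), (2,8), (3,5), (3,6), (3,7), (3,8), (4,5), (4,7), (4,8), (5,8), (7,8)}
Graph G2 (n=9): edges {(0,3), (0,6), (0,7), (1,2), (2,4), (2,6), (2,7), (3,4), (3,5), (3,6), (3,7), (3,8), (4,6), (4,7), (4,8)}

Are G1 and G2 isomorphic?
Yes, isomorphic

The graphs are isomorphic.
One valid mapping φ: V(G1) → V(G2): 0→0, 1→5, 2→8, 3→2, 4→3, 5→6, 6→1, 7→7, 8→4

Verify φ preserves adjacency — for each edge of G1, its image is an edge of G2:
  (0,4) → (φ(0),φ(4)) = (0,3) ∈ E(G2) ✓
  (0,5) → (φ(0),φ(5)) = (0,6) ∈ E(G2) ✓
  (0,7) → (φ(0),φ(7)) = (0,7) ∈ E(G2) ✓
  (1,4) → (φ(1),φ(4)) = (3,5) ∈ E(G2) ✓
  (2,4) → (φ(2),φ(4)) = (3,8) ∈ E(G2) ✓
  (2,8) → (φ(2),φ(8)) = (4,8) ∈ E(G2) ✓
  (3,5) → (φ(3),φ(5)) = (2,6) ∈ E(G2) ✓
  (3,6) → (φ(3),φ(6)) = (1,2) ∈ E(G2) ✓
  (3,7) → (φ(3),φ(7)) = (2,7) ∈ E(G2) ✓
  (3,8) → (φ(3),φ(8)) = (2,4) ∈ E(G2) ✓
  (4,5) → (φ(4),φ(5)) = (3,6) ∈ E(G2) ✓
  (4,7) → (φ(4),φ(7)) = (3,7) ∈ E(G2) ✓
  (4,8) → (φ(4),φ(8)) = (3,4) ∈ E(G2) ✓
  (5,8) → (φ(5),φ(8)) = (4,6) ∈ E(G2) ✓
  (7,8) → (φ(7),φ(8)) = (4,7) ∈ E(G2) ✓
All 15 edges of G1 map to edges of G2, and |E(G1)| = |E(G2)| = 15, so φ is a bijection on edges as well as vertices. Hence G1 ≅ G2.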